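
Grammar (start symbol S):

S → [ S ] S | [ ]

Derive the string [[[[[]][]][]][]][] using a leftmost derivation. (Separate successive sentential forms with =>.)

S => [S]S => [[S]S]S => [[[S]S]S]S => [[[[S]S]S]S]S => [[[[[]]S]S]S]S => [[[[[]][]]S]S]S => [[[[[]][]][]]S]S => [[[[[]][]][]][]]S => [[[[[]][]][]][]][]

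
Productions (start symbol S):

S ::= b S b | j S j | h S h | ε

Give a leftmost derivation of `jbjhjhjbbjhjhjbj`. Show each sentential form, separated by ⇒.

S ⇒ jSj ⇒ jbSbj ⇒ jbjSjbj ⇒ jbjhShjbj ⇒ jbjhjSjhjbj ⇒ jbjhjhShjhjbj ⇒ jbjhjhjSjhjhjbj ⇒ jbjhjhjbSbjhjhjbj ⇒ jbjhjhjbbjhjhjbj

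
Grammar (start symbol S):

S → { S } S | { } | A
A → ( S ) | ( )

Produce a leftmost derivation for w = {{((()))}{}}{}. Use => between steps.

S => {S}S => {{S}S}S => {{A}S}S => {{(S)}S}S => {{(A)}S}S => {{((S))}S}S => {{((A))}S}S => {{((()))}S}S => {{((()))}{}}S => {{((()))}{}}{}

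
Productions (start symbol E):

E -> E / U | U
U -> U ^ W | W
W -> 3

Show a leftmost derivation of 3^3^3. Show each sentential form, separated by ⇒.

E ⇒ U ⇒ U^W ⇒ U^W^W ⇒ W^W^W ⇒ 3^W^W ⇒ 3^3^W ⇒ 3^3^3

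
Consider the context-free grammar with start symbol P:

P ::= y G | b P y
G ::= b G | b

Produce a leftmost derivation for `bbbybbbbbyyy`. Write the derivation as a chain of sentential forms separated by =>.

P => bPy   [P ::= b P y]
bPy => bbPyy   [P ::= b P y]
bbPyy => bbbPyyy   [P ::= b P y]
bbbPyyy => bbbyGyyy   [P ::= y G]
bbbyGyyy => bbbybGyyy   [G ::= b G]
bbbybGyyy => bbbybbGyyy   [G ::= b G]
bbbybbGyyy => bbbybbbGyyy   [G ::= b G]
bbbybbbGyyy => bbbybbbbGyyy   [G ::= b G]
bbbybbbbGyyy => bbbybbbbbyyy   [G ::= b]

P => bPy => bbPyy => bbbPyyy => bbbyGyyy => bbbybGyyy => bbbybbGyyy => bbbybbbGyyy => bbbybbbbGyyy => bbbybbbbbyyy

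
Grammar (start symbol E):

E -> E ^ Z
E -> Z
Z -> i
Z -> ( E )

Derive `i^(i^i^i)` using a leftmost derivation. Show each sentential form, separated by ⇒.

E ⇒ E^Z   [E -> E ^ Z]
E^Z ⇒ Z^Z   [E -> Z]
Z^Z ⇒ i^Z   [Z -> i]
i^Z ⇒ i^(E)   [Z -> ( E )]
i^(E) ⇒ i^(E^Z)   [E -> E ^ Z]
i^(E^Z) ⇒ i^(E^Z^Z)   [E -> E ^ Z]
i^(E^Z^Z) ⇒ i^(Z^Z^Z)   [E -> Z]
i^(Z^Z^Z) ⇒ i^(i^Z^Z)   [Z -> i]
i^(i^Z^Z) ⇒ i^(i^i^Z)   [Z -> i]
i^(i^i^Z) ⇒ i^(i^i^i)   [Z -> i]

E⇒E^Z⇒Z^Z⇒i^Z⇒i^(E)⇒i^(E^Z)⇒i^(E^Z^Z)⇒i^(Z^Z^Z)⇒i^(i^Z^Z)⇒i^(i^i^Z)⇒i^(i^i^i)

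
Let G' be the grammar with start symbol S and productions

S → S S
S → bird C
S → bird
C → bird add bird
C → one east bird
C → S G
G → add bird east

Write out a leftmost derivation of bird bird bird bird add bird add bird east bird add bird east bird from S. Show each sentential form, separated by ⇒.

S ⇒ S S ⇒ bird C S ⇒ bird S G S ⇒ bird S S G S ⇒ bird bird C S G S ⇒ bird bird S G S G S ⇒ bird bird bird C G S G S ⇒ bird bird bird bird add bird G S G S ⇒ bird bird bird bird add bird add bird east S G S ⇒ bird bird bird bird add bird add bird east bird G S ⇒ bird bird bird bird add bird add bird east bird add bird east S ⇒ bird bird bird bird add bird add bird east bird add bird east bird

S ⇒ S S   [S → S S]
S S ⇒ bird C S   [S → bird C]
bird C S ⇒ bird S G S   [C → S G]
bird S G S ⇒ bird S S G S   [S → S S]
bird S S G S ⇒ bird bird C S G S   [S → bird C]
bird bird C S G S ⇒ bird bird S G S G S   [C → S G]
bird bird S G S G S ⇒ bird bird bird C G S G S   [S → bird C]
bird bird bird C G S G S ⇒ bird bird bird bird add bird G S G S   [C → bird add bird]
bird bird bird bird add bird G S G S ⇒ bird bird bird bird add bird add bird east S G S   [G → add bird east]
bird bird bird bird add bird add bird east S G S ⇒ bird bird bird bird add bird add bird east bird G S   [S → bird]
bird bird bird bird add bird add bird east bird G S ⇒ bird bird bird bird add bird add bird east bird add bird east S   [G → add bird east]
bird bird bird bird add bird add bird east bird add bird east S ⇒ bird bird bird bird add bird add bird east bird add bird east bird   [S → bird]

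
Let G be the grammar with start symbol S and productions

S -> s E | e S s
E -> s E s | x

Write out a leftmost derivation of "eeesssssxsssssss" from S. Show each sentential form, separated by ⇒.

S ⇒ eSs   [S -> e S s]
eSs ⇒ eeSss   [S -> e S s]
eeSss ⇒ eeeSsss   [S -> e S s]
eeeSsss ⇒ eeesEsss   [S -> s E]
eeesEsss ⇒ eeessEssss   [E -> s E s]
eeessEssss ⇒ eeesssEsssss   [E -> s E s]
eeesssEsssss ⇒ eeessssEssssss   [E -> s E s]
eeessssEssssss ⇒ eeesssssEsssssss   [E -> s E s]
eeesssssEsssssss ⇒ eeesssssxsssssss   [E -> x]

S ⇒ eSs ⇒ eeSss ⇒ eeeSsss ⇒ eeesEsss ⇒ eeessEssss ⇒ eeesssEsssss ⇒ eeessssEssssss ⇒ eeesssssEsssssss ⇒ eeesssssxsssssss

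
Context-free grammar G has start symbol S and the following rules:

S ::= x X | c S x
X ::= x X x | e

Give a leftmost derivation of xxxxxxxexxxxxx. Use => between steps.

S => xX => xxXx => xxxXxx => xxxxXxxx => xxxxxXxxxx => xxxxxxXxxxxx => xxxxxxxXxxxxxx => xxxxxxxexxxxxx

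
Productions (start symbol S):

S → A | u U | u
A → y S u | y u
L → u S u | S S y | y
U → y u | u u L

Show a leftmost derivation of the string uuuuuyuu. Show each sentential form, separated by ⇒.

S⇒uU⇒uuuL⇒uuuuSu⇒uuuuuUu⇒uuuuuyuu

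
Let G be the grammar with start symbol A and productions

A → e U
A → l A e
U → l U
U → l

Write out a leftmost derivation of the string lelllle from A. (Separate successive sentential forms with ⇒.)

A⇒lAe⇒leUe⇒lelUe⇒lellUe⇒lelllUe⇒lelllle

A ⇒ lAe   [A → l A e]
lAe ⇒ leUe   [A → e U]
leUe ⇒ lelUe   [U → l U]
lelUe ⇒ lellUe   [U → l U]
lellUe ⇒ lelllUe   [U → l U]
lelllUe ⇒ lelllle   [U → l]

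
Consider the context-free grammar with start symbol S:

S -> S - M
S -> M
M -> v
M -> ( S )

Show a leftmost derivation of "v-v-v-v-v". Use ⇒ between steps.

S ⇒ S-M ⇒ S-M-M ⇒ S-M-M-M ⇒ S-M-M-M-M ⇒ M-M-M-M-M ⇒ v-M-M-M-M ⇒ v-v-M-M-M ⇒ v-v-v-M-M ⇒ v-v-v-v-M ⇒ v-v-v-v-v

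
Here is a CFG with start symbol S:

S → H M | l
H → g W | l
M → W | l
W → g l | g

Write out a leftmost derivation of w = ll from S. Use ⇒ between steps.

S ⇒ HM   [S → H M]
HM ⇒ lM   [H → l]
lM ⇒ ll   [M → l]

S ⇒ HM ⇒ lM ⇒ ll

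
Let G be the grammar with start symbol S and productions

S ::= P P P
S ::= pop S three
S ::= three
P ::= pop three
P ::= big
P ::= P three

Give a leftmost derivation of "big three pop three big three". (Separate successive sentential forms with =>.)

S => P P P => P three P P => big three P P => big three pop three P => big three pop three P three => big three pop three big three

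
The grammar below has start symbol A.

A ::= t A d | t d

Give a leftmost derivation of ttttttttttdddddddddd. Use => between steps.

A=>tAd=>ttAdd=>tttAddd=>ttttAdddd=>tttttAddddd=>ttttttAdddddd=>tttttttAddddddd=>ttttttttAdddddddd=>tttttttttAddddddddd=>ttttttttttdddddddddd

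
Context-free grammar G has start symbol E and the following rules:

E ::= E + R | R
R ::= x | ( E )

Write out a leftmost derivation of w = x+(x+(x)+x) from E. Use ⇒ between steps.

E ⇒ E+R ⇒ R+R ⇒ x+R ⇒ x+(E) ⇒ x+(E+R) ⇒ x+(E+R+R) ⇒ x+(R+R+R) ⇒ x+(x+R+R) ⇒ x+(x+(E)+R) ⇒ x+(x+(R)+R) ⇒ x+(x+(x)+R) ⇒ x+(x+(x)+x)

E ⇒ E+R   [E ::= E + R]
E+R ⇒ R+R   [E ::= R]
R+R ⇒ x+R   [R ::= x]
x+R ⇒ x+(E)   [R ::= ( E )]
x+(E) ⇒ x+(E+R)   [E ::= E + R]
x+(E+R) ⇒ x+(E+R+R)   [E ::= E + R]
x+(E+R+R) ⇒ x+(R+R+R)   [E ::= R]
x+(R+R+R) ⇒ x+(x+R+R)   [R ::= x]
x+(x+R+R) ⇒ x+(x+(E)+R)   [R ::= ( E )]
x+(x+(E)+R) ⇒ x+(x+(R)+R)   [E ::= R]
x+(x+(R)+R) ⇒ x+(x+(x)+R)   [R ::= x]
x+(x+(x)+R) ⇒ x+(x+(x)+x)   [R ::= x]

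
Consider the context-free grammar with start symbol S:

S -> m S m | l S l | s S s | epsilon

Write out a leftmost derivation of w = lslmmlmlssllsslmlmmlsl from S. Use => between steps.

S => lSl   [S -> l S l]
lSl => lsSsl   [S -> s S s]
lsSsl => lslSlsl   [S -> l S l]
lslSlsl => lslmSmlsl   [S -> m S m]
lslmSmlsl => lslmmSmmlsl   [S -> m S m]
lslmmSmmlsl => lslmmlSlmmlsl   [S -> l S l]
lslmmlSlmmlsl => lslmmlmSmlmmlsl   [S -> m S m]
lslmmlmSmlmmlsl => lslmmlmlSlmlmmlsl   [S -> l S l]
lslmmlmlSlmlmmlsl => lslmmlmlsSslmlmmlsl   [S -> s S s]
lslmmlmlsSslmlmmlsl => lslmmlmlssSsslmlmmlsl   [S -> s S s]
lslmmlmlssSsslmlmmlsl => lslmmlmlsslSlsslmlmmlsl   [S -> l S l]
lslmmlmlsslSlsslmlmmlsl => lslmmlmlssllsslmlmmlsl   [S -> epsilon]

S=>lSl=>lsSsl=>lslSlsl=>lslmSmlsl=>lslmmSmmlsl=>lslmmlSlmmlsl=>lslmmlmSmlmmlsl=>lslmmlmlSlmlmmlsl=>lslmmlmlsSslmlmmlsl=>lslmmlmlssSsslmlmmlsl=>lslmmlmlsslSlsslmlmmlsl=>lslmmlmlssllsslmlmmlsl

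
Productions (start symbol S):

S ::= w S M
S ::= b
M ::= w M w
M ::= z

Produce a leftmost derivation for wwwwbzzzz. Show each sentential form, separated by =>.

S => wSM => wwSMM => wwwSMMM => wwwwSMMMM => wwwwbMMMM => wwwwbzMMM => wwwwbzzMM => wwwwbzzzM => wwwwbzzzz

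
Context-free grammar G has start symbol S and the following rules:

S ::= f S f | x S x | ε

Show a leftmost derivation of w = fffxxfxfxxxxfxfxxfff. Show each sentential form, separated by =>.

S=>fSf=>ffSff=>fffSfff=>fffxSxfff=>fffxxSxxfff=>fffxxfSfxxfff=>fffxxfxSxfxxfff=>fffxxfxfSfxfxxfff=>fffxxfxfxSxfxfxxfff=>fffxxfxfxxSxxfxfxxfff=>fffxxfxfxxxxfxfxxfff

S => fSf   [S ::= f S f]
fSf => ffSff   [S ::= f S f]
ffSff => fffSfff   [S ::= f S f]
fffSfff => fffxSxfff   [S ::= x S x]
fffxSxfff => fffxxSxxfff   [S ::= x S x]
fffxxSxxfff => fffxxfSfxxfff   [S ::= f S f]
fffxxfSfxxfff => fffxxfxSxfxxfff   [S ::= x S x]
fffxxfxSxfxxfff => fffxxfxfSfxfxxfff   [S ::= f S f]
fffxxfxfSfxfxxfff => fffxxfxfxSxfxfxxfff   [S ::= x S x]
fffxxfxfxSxfxfxxfff => fffxxfxfxxSxxfxfxxfff   [S ::= x S x]
fffxxfxfxxSxxfxfxxfff => fffxxfxfxxxxfxfxxfff   [S ::= ε]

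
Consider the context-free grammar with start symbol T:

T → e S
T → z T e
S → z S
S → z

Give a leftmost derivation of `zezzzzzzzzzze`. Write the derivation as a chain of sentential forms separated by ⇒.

T ⇒ zTe ⇒ zeSe ⇒ zezSe ⇒ zezzSe ⇒ zezzzSe ⇒ zezzzzSe ⇒ zezzzzzSe ⇒ zezzzzzzSe ⇒ zezzzzzzzSe ⇒ zezzzzzzzzSe ⇒ zezzzzzzzzzSe ⇒ zezzzzzzzzzze

T ⇒ zTe   [T → z T e]
zTe ⇒ zeSe   [T → e S]
zeSe ⇒ zezSe   [S → z S]
zezSe ⇒ zezzSe   [S → z S]
zezzSe ⇒ zezzzSe   [S → z S]
zezzzSe ⇒ zezzzzSe   [S → z S]
zezzzzSe ⇒ zezzzzzSe   [S → z S]
zezzzzzSe ⇒ zezzzzzzSe   [S → z S]
zezzzzzzSe ⇒ zezzzzzzzSe   [S → z S]
zezzzzzzzSe ⇒ zezzzzzzzzSe   [S → z S]
zezzzzzzzzSe ⇒ zezzzzzzzzzSe   [S → z S]
zezzzzzzzzzSe ⇒ zezzzzzzzzzze   [S → z]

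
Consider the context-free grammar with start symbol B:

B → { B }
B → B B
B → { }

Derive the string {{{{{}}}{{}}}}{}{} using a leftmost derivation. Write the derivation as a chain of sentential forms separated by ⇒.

B ⇒ BB ⇒ BBB ⇒ {B}BB ⇒ {{B}}BB ⇒ {{BB}}BB ⇒ {{{B}B}}BB ⇒ {{{{B}}B}}BB ⇒ {{{{{}}}B}}BB ⇒ {{{{{}}}{B}}}BB ⇒ {{{{{}}}{{}}}}BB ⇒ {{{{{}}}{{}}}}{}B ⇒ {{{{{}}}{{}}}}{}{}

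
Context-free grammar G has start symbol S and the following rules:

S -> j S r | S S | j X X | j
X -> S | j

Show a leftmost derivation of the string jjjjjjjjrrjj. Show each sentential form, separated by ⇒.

S ⇒ jXX ⇒ jSX ⇒ jjXXX ⇒ jjSXX ⇒ jjjSrXX ⇒ jjjjSrrXX ⇒ jjjjSSrrXX ⇒ jjjjjXXSrrXX ⇒ jjjjjSXSrrXX ⇒ jjjjjjXSrrXX ⇒ jjjjjjjSrrXX ⇒ jjjjjjjjrrXX ⇒ jjjjjjjjrrjX ⇒ jjjjjjjjrrjj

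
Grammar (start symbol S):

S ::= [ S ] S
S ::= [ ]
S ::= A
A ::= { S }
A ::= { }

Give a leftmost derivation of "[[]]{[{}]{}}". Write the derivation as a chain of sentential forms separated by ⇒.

S ⇒ [S]S ⇒ [[]]S ⇒ [[]]A ⇒ [[]]{S} ⇒ [[]]{[S]S} ⇒ [[]]{[A]S} ⇒ [[]]{[{}]S} ⇒ [[]]{[{}]A} ⇒ [[]]{[{}]{}}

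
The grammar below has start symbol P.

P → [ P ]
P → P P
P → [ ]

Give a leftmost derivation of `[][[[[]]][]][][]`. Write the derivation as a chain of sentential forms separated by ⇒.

P ⇒ PP   [P → P P]
PP ⇒ PPP   [P → P P]
PPP ⇒ PPPP   [P → P P]
PPPP ⇒ []PPP   [P → [ ]]
[]PPP ⇒ [][P]PP   [P → [ P ]]
[][P]PP ⇒ [][PP]PP   [P → P P]
[][PP]PP ⇒ [][[P]P]PP   [P → [ P ]]
[][[P]P]PP ⇒ [][[[P]]P]PP   [P → [ P ]]
[][[[P]]P]PP ⇒ [][[[[]]]P]PP   [P → [ ]]
[][[[[]]]P]PP ⇒ [][[[[]]][]]PP   [P → [ ]]
[][[[[]]][]]PP ⇒ [][[[[]]][]][]P   [P → [ ]]
[][[[[]]][]][]P ⇒ [][[[[]]][]][][]   [P → [ ]]

P⇒PP⇒PPP⇒PPPP⇒[]PPP⇒[][P]PP⇒[][PP]PP⇒[][[P]P]PP⇒[][[[P]]P]PP⇒[][[[[]]]P]PP⇒[][[[[]]][]]PP⇒[][[[[]]][]][]P⇒[][[[[]]][]][][]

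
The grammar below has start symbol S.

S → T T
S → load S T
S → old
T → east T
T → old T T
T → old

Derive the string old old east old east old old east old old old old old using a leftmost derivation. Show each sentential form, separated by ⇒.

S ⇒ T T ⇒ old T ⇒ old old T T ⇒ old old east T T ⇒ old old east old T ⇒ old old east old east T ⇒ old old east old east old T T ⇒ old old east old east old old T T T ⇒ old old east old east old old east T T T ⇒ old old east old east old old east old T T T T ⇒ old old east old east old old east old old T T T ⇒ old old east old east old old east old old old T T ⇒ old old east old east old old east old old old old T ⇒ old old east old east old old east old old old old old

S ⇒ T T   [S → T T]
T T ⇒ old T   [T → old]
old T ⇒ old old T T   [T → old T T]
old old T T ⇒ old old east T T   [T → east T]
old old east T T ⇒ old old east old T   [T → old]
old old east old T ⇒ old old east old east T   [T → east T]
old old east old east T ⇒ old old east old east old T T   [T → old T T]
old old east old east old T T ⇒ old old east old east old old T T T   [T → old T T]
old old east old east old old T T T ⇒ old old east old east old old east T T T   [T → east T]
old old east old east old old east T T T ⇒ old old east old east old old east old T T T T   [T → old T T]
old old east old east old old east old T T T T ⇒ old old east old east old old east old old T T T   [T → old]
old old east old east old old east old old T T T ⇒ old old east old east old old east old old old T T   [T → old]
old old east old east old old east old old old T T ⇒ old old east old east old old east old old old old T   [T → old]
old old east old east old old east old old old old T ⇒ old old east old east old old east old old old old old   [T → old]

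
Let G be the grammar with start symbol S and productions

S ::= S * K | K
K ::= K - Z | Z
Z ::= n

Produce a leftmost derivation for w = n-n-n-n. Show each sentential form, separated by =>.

S=>K=>K-Z=>K-Z-Z=>K-Z-Z-Z=>Z-Z-Z-Z=>n-Z-Z-Z=>n-n-Z-Z=>n-n-n-Z=>n-n-n-n

S => K   [S ::= K]
K => K-Z   [K ::= K - Z]
K-Z => K-Z-Z   [K ::= K - Z]
K-Z-Z => K-Z-Z-Z   [K ::= K - Z]
K-Z-Z-Z => Z-Z-Z-Z   [K ::= Z]
Z-Z-Z-Z => n-Z-Z-Z   [Z ::= n]
n-Z-Z-Z => n-n-Z-Z   [Z ::= n]
n-n-Z-Z => n-n-n-Z   [Z ::= n]
n-n-n-Z => n-n-n-n   [Z ::= n]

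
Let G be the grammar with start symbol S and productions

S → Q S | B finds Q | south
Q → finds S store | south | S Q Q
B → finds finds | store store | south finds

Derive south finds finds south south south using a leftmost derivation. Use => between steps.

S => B finds Q => south finds finds Q => south finds finds S Q Q => south finds finds south Q Q => south finds finds south south Q => south finds finds south south south

S => B finds Q   [S → B finds Q]
B finds Q => south finds finds Q   [B → south finds]
south finds finds Q => south finds finds S Q Q   [Q → S Q Q]
south finds finds S Q Q => south finds finds south Q Q   [S → south]
south finds finds south Q Q => south finds finds south south Q   [Q → south]
south finds finds south south Q => south finds finds south south south   [Q → south]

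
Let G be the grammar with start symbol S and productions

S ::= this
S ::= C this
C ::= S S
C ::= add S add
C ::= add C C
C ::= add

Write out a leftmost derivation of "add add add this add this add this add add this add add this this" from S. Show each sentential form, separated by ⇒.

S ⇒ C this ⇒ S S this ⇒ C this S this ⇒ add S add this S this ⇒ add C this add this S this ⇒ add add S add this add this S this ⇒ add add C this add this add this S this ⇒ add add add this add this add this S this ⇒ add add add this add this add this C this this ⇒ add add add this add this add this add C C this this ⇒ add add add this add this add this add add S add C this this ⇒ add add add this add this add this add add this add C this this ⇒ add add add this add this add this add add this add add this this

S ⇒ C this   [S ::= C this]
C this ⇒ S S this   [C ::= S S]
S S this ⇒ C this S this   [S ::= C this]
C this S this ⇒ add S add this S this   [C ::= add S add]
add S add this S this ⇒ add C this add this S this   [S ::= C this]
add C this add this S this ⇒ add add S add this add this S this   [C ::= add S add]
add add S add this add this S this ⇒ add add C this add this add this S this   [S ::= C this]
add add C this add this add this S this ⇒ add add add this add this add this S this   [C ::= add]
add add add this add this add this S this ⇒ add add add this add this add this C this this   [S ::= C this]
add add add this add this add this C this this ⇒ add add add this add this add this add C C this this   [C ::= add C C]
add add add this add this add this add C C this this ⇒ add add add this add this add this add add S add C this this   [C ::= add S add]
add add add this add this add this add add S add C this this ⇒ add add add this add this add this add add this add C this this   [S ::= this]
add add add this add this add this add add this add C this this ⇒ add add add this add this add this add add this add add this this   [C ::= add]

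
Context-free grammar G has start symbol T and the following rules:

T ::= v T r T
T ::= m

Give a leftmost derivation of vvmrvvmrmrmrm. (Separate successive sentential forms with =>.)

T => vTrT => vvTrTrT => vvmrTrT => vvmrvTrTrT => vvmrvvTrTrTrT => vvmrvvmrTrTrT => vvmrvvmrmrTrT => vvmrvvmrmrmrT => vvmrvvmrmrmrm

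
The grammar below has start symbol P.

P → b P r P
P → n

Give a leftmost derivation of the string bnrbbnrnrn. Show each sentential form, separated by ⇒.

P⇒bPrP⇒bnrP⇒bnrbPrP⇒bnrbbPrPrP⇒bnrbbnrPrP⇒bnrbbnrnrP⇒bnrbbnrnrn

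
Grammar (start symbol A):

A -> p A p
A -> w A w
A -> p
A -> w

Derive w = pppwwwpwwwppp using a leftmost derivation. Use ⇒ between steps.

A ⇒ pAp   [A -> p A p]
pAp ⇒ ppApp   [A -> p A p]
ppApp ⇒ pppAppp   [A -> p A p]
pppAppp ⇒ pppwAwppp   [A -> w A w]
pppwAwppp ⇒ pppwwAwwppp   [A -> w A w]
pppwwAwwppp ⇒ pppwwwAwwwppp   [A -> w A w]
pppwwwAwwwppp ⇒ pppwwwpwwwppp   [A -> p]

A ⇒ pAp ⇒ ppApp ⇒ pppAppp ⇒ pppwAwppp ⇒ pppwwAwwppp ⇒ pppwwwAwwwppp ⇒ pppwwwpwwwppp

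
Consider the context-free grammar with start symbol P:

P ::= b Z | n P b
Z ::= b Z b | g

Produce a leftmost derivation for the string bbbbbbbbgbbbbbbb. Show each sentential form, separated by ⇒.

P ⇒ bZ ⇒ bbZb ⇒ bbbZbb ⇒ bbbbZbbb ⇒ bbbbbZbbbb ⇒ bbbbbbZbbbbb ⇒ bbbbbbbZbbbbbb ⇒ bbbbbbbbZbbbbbbb ⇒ bbbbbbbbgbbbbbbb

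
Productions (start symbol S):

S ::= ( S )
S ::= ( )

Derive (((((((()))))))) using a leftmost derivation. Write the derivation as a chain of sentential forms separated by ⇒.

S⇒(S)⇒((S))⇒(((S)))⇒((((S))))⇒(((((S)))))⇒((((((S))))))⇒(((((((S)))))))⇒(((((((())))))))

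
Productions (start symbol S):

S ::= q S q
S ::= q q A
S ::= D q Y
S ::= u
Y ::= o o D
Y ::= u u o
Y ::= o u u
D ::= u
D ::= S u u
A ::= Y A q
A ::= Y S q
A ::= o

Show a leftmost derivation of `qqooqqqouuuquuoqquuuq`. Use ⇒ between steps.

S ⇒ qqA ⇒ qqYSq ⇒ qqooDSq ⇒ qqooSuuSq ⇒ qqooqSquuSq ⇒ qqooqqqAquuSq ⇒ qqooqqqYSqquuSq ⇒ qqooqqqouuSqquuSq ⇒ qqooqqqouuDqYqquuSq ⇒ qqooqqqouuuqYqquuSq ⇒ qqooqqqouuuquuoqquuSq ⇒ qqooqqqouuuquuoqquuuq

S ⇒ qqA   [S ::= q q A]
qqA ⇒ qqYSq   [A ::= Y S q]
qqYSq ⇒ qqooDSq   [Y ::= o o D]
qqooDSq ⇒ qqooSuuSq   [D ::= S u u]
qqooSuuSq ⇒ qqooqSquuSq   [S ::= q S q]
qqooqSquuSq ⇒ qqooqqqAquuSq   [S ::= q q A]
qqooqqqAquuSq ⇒ qqooqqqYSqquuSq   [A ::= Y S q]
qqooqqqYSqquuSq ⇒ qqooqqqouuSqquuSq   [Y ::= o u u]
qqooqqqouuSqquuSq ⇒ qqooqqqouuDqYqquuSq   [S ::= D q Y]
qqooqqqouuDqYqquuSq ⇒ qqooqqqouuuqYqquuSq   [D ::= u]
qqooqqqouuuqYqquuSq ⇒ qqooqqqouuuquuoqquuSq   [Y ::= u u o]
qqooqqqouuuquuoqquuSq ⇒ qqooqqqouuuquuoqquuuq   [S ::= u]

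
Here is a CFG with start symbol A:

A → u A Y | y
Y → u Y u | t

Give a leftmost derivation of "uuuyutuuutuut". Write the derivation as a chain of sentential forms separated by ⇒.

A ⇒ uAY ⇒ uuAYY ⇒ uuuAYYY ⇒ uuuyYYY ⇒ uuuyuYuYY ⇒ uuuyutuYY ⇒ uuuyutuuYuY ⇒ uuuyutuuuYuuY ⇒ uuuyutuuutuuY ⇒ uuuyutuuutuut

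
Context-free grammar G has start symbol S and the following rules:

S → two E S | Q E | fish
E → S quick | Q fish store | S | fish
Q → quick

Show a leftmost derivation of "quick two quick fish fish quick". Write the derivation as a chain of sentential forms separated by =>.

S => Q E => quick E => quick S quick => quick two E S quick => quick two S S quick => quick two Q E S quick => quick two quick E S quick => quick two quick fish S quick => quick two quick fish fish quick

S => Q E   [S → Q E]
Q E => quick E   [Q → quick]
quick E => quick S quick   [E → S quick]
quick S quick => quick two E S quick   [S → two E S]
quick two E S quick => quick two S S quick   [E → S]
quick two S S quick => quick two Q E S quick   [S → Q E]
quick two Q E S quick => quick two quick E S quick   [Q → quick]
quick two quick E S quick => quick two quick fish S quick   [E → fish]
quick two quick fish S quick => quick two quick fish fish quick   [S → fish]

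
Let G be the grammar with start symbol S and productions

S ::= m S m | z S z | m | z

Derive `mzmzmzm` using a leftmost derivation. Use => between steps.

S=>mSm=>mzSzm=>mzmSmzm=>mzmzmzm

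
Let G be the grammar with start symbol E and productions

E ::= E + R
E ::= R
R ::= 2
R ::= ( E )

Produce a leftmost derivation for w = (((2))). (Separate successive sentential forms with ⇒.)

E ⇒ R ⇒ (E) ⇒ (R) ⇒ ((E)) ⇒ ((R)) ⇒ (((E))) ⇒ (((R))) ⇒ (((2)))

E ⇒ R   [E ::= R]
R ⇒ (E)   [R ::= ( E )]
(E) ⇒ (R)   [E ::= R]
(R) ⇒ ((E))   [R ::= ( E )]
((E)) ⇒ ((R))   [E ::= R]
((R)) ⇒ (((E)))   [R ::= ( E )]
(((E))) ⇒ (((R)))   [E ::= R]
(((R))) ⇒ (((2)))   [R ::= 2]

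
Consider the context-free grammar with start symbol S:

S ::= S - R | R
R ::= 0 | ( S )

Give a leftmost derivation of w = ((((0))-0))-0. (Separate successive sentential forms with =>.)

S => S-R   [S ::= S - R]
S-R => R-R   [S ::= R]
R-R => (S)-R   [R ::= ( S )]
(S)-R => (R)-R   [S ::= R]
(R)-R => ((S))-R   [R ::= ( S )]
((S))-R => ((S-R))-R   [S ::= S - R]
((S-R))-R => ((R-R))-R   [S ::= R]
((R-R))-R => (((S)-R))-R   [R ::= ( S )]
(((S)-R))-R => (((R)-R))-R   [S ::= R]
(((R)-R))-R => ((((S))-R))-R   [R ::= ( S )]
((((S))-R))-R => ((((R))-R))-R   [S ::= R]
((((R))-R))-R => ((((0))-R))-R   [R ::= 0]
((((0))-R))-R => ((((0))-0))-R   [R ::= 0]
((((0))-0))-R => ((((0))-0))-0   [R ::= 0]

S => S-R => R-R => (S)-R => (R)-R => ((S))-R => ((S-R))-R => ((R-R))-R => (((S)-R))-R => (((R)-R))-R => ((((S))-R))-R => ((((R))-R))-R => ((((0))-R))-R => ((((0))-0))-R => ((((0))-0))-0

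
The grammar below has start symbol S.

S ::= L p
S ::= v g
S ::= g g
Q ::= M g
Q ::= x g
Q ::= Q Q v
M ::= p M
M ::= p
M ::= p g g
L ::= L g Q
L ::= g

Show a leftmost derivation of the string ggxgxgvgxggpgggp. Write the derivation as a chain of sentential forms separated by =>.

S => Lp   [S ::= L p]
Lp => LgQp   [L ::= L g Q]
LgQp => LgQgQp   [L ::= L g Q]
LgQgQp => LgQgQgQp   [L ::= L g Q]
LgQgQgQp => ggQgQgQp   [L ::= g]
ggQgQgQp => ggQQvgQgQp   [Q ::= Q Q v]
ggQQvgQgQp => ggxgQvgQgQp   [Q ::= x g]
ggxgQvgQgQp => ggxgxgvgQgQp   [Q ::= x g]
ggxgxgvgQgQp => ggxgxgvgxggQp   [Q ::= x g]
ggxgxgvgxggQp => ggxgxgvgxggMgp   [Q ::= M g]
ggxgxgvgxggMgp => ggxgxgvgxggpgggp   [M ::= p g g]

S => Lp => LgQp => LgQgQp => LgQgQgQp => ggQgQgQp => ggQQvgQgQp => ggxgQvgQgQp => ggxgxgvgQgQp => ggxgxgvgxggQp => ggxgxgvgxggMgp => ggxgxgvgxggpgggp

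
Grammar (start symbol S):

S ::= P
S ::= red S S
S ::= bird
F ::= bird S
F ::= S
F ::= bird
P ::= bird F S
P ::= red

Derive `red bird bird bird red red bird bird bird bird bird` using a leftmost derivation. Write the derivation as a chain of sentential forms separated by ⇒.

S ⇒ red S S ⇒ red P S ⇒ red bird F S S ⇒ red bird bird S S ⇒ red bird bird P S ⇒ red bird bird bird F S S ⇒ red bird bird bird S S S ⇒ red bird bird bird red S S S S ⇒ red bird bird bird red red S S S S S ⇒ red bird bird bird red red bird S S S S ⇒ red bird bird bird red red bird bird S S S ⇒ red bird bird bird red red bird bird bird S S ⇒ red bird bird bird red red bird bird bird bird S ⇒ red bird bird bird red red bird bird bird bird bird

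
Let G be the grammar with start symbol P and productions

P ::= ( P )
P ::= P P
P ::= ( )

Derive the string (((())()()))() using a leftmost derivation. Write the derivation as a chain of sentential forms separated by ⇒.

P ⇒ PP ⇒ (P)P ⇒ ((P))P ⇒ ((PP))P ⇒ ((PPP))P ⇒ (((P)PP))P ⇒ (((())PP))P ⇒ (((())()P))P ⇒ (((())()()))P ⇒ (((())()()))()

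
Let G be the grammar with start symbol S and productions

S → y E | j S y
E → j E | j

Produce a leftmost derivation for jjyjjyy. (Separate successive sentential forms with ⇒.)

S ⇒ jSy ⇒ jjSyy ⇒ jjyEyy ⇒ jjyjEyy ⇒ jjyjjyy

S ⇒ jSy   [S → j S y]
jSy ⇒ jjSyy   [S → j S y]
jjSyy ⇒ jjyEyy   [S → y E]
jjyEyy ⇒ jjyjEyy   [E → j E]
jjyjEyy ⇒ jjyjjyy   [E → j]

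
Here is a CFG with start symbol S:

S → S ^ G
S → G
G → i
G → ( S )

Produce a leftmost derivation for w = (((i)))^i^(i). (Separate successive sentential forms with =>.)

S => S^G => S^G^G => G^G^G => (S)^G^G => (G)^G^G => ((S))^G^G => ((G))^G^G => (((S)))^G^G => (((G)))^G^G => (((i)))^G^G => (((i)))^i^G => (((i)))^i^(S) => (((i)))^i^(G) => (((i)))^i^(i)

S => S^G   [S → S ^ G]
S^G => S^G^G   [S → S ^ G]
S^G^G => G^G^G   [S → G]
G^G^G => (S)^G^G   [G → ( S )]
(S)^G^G => (G)^G^G   [S → G]
(G)^G^G => ((S))^G^G   [G → ( S )]
((S))^G^G => ((G))^G^G   [S → G]
((G))^G^G => (((S)))^G^G   [G → ( S )]
(((S)))^G^G => (((G)))^G^G   [S → G]
(((G)))^G^G => (((i)))^G^G   [G → i]
(((i)))^G^G => (((i)))^i^G   [G → i]
(((i)))^i^G => (((i)))^i^(S)   [G → ( S )]
(((i)))^i^(S) => (((i)))^i^(G)   [S → G]
(((i)))^i^(G) => (((i)))^i^(i)   [G → i]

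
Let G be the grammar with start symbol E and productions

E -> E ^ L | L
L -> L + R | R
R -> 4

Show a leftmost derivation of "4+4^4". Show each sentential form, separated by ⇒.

E ⇒ E^L ⇒ L^L ⇒ L+R^L ⇒ R+R^L ⇒ 4+R^L ⇒ 4+4^L ⇒ 4+4^R ⇒ 4+4^4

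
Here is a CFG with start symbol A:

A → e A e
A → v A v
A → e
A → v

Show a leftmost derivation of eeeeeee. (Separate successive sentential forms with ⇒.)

A ⇒ eAe ⇒ eeAee ⇒ eeeAeee ⇒ eeeeeee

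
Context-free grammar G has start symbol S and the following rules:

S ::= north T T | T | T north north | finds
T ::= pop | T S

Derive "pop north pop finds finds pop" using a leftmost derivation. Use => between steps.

S => T   [S ::= T]
T => T S   [T ::= T S]
T S => pop S   [T ::= pop]
pop S => pop north T T   [S ::= north T T]
pop north T T => pop north T S T   [T ::= T S]
pop north T S T => pop north T S S T   [T ::= T S]
pop north T S S T => pop north pop S S T   [T ::= pop]
pop north pop S S T => pop north pop finds S T   [S ::= finds]
pop north pop finds S T => pop north pop finds finds T   [S ::= finds]
pop north pop finds finds T => pop north pop finds finds pop   [T ::= pop]

S => T => T S => pop S => pop north T T => pop north T S T => pop north T S S T => pop north pop S S T => pop north pop finds S T => pop north pop finds finds T => pop north pop finds finds pop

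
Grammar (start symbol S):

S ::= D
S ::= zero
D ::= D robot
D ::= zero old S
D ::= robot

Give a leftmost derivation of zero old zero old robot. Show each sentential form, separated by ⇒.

S ⇒ D   [S ::= D]
D ⇒ zero old S   [D ::= zero old S]
zero old S ⇒ zero old D   [S ::= D]
zero old D ⇒ zero old zero old S   [D ::= zero old S]
zero old zero old S ⇒ zero old zero old D   [S ::= D]
zero old zero old D ⇒ zero old zero old robot   [D ::= robot]

S ⇒ D ⇒ zero old S ⇒ zero old D ⇒ zero old zero old S ⇒ zero old zero old D ⇒ zero old zero old robot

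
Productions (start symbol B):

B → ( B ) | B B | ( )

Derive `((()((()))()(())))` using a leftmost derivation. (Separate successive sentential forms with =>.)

B => (B)   [B → ( B )]
(B) => ((B))   [B → ( B )]
((B)) => ((BB))   [B → B B]
((BB)) => ((BBB))   [B → B B]
((BBB)) => ((()BB))   [B → ( )]
((()BB)) => ((()BBB))   [B → B B]
((()BBB)) => ((()(B)BB))   [B → ( B )]
((()(B)BB)) => ((()((B))BB))   [B → ( B )]
((()((B))BB)) => ((()((()))BB))   [B → ( )]
((()((()))BB)) => ((()((()))()B))   [B → ( )]
((()((()))()B)) => ((()((()))()(B)))   [B → ( B )]
((()((()))()(B))) => ((()((()))()(())))   [B → ( )]

B=>(B)=>((B))=>((BB))=>((BBB))=>((()BB))=>((()BBB))=>((()(B)BB))=>((()((B))BB))=>((()((()))BB))=>((()((()))()B))=>((()((()))()(B)))=>((()((()))()(())))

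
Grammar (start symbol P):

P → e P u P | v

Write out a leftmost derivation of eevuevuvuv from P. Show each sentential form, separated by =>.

P => ePuP => eePuPuP => eevuPuP => eevuePuPuP => eevuevuPuP => eevuevuvuP => eevuevuvuv

P => ePuP   [P → e P u P]
ePuP => eePuPuP   [P → e P u P]
eePuPuP => eevuPuP   [P → v]
eevuPuP => eevuePuPuP   [P → e P u P]
eevuePuPuP => eevuevuPuP   [P → v]
eevuevuPuP => eevuevuvuP   [P → v]
eevuevuvuP => eevuevuvuv   [P → v]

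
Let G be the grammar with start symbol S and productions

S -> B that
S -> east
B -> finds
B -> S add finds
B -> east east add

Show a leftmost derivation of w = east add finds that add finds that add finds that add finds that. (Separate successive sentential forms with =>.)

S => B that => S add finds that => B that add finds that => S add finds that add finds that => B that add finds that add finds that => S add finds that add finds that add finds that => B that add finds that add finds that add finds that => S add finds that add finds that add finds that add finds that => east add finds that add finds that add finds that add finds that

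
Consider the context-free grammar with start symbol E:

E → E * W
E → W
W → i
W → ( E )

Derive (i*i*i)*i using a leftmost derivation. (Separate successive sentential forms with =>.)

E => E*W   [E → E * W]
E*W => W*W   [E → W]
W*W => (E)*W   [W → ( E )]
(E)*W => (E*W)*W   [E → E * W]
(E*W)*W => (E*W*W)*W   [E → E * W]
(E*W*W)*W => (W*W*W)*W   [E → W]
(W*W*W)*W => (i*W*W)*W   [W → i]
(i*W*W)*W => (i*i*W)*W   [W → i]
(i*i*W)*W => (i*i*i)*W   [W → i]
(i*i*i)*W => (i*i*i)*i   [W → i]

E=>E*W=>W*W=>(E)*W=>(E*W)*W=>(E*W*W)*W=>(W*W*W)*W=>(i*W*W)*W=>(i*i*W)*W=>(i*i*i)*W=>(i*i*i)*i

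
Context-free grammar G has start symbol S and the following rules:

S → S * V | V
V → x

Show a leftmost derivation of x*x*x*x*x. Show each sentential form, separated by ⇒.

S ⇒ S*V   [S → S * V]
S*V ⇒ S*V*V   [S → S * V]
S*V*V ⇒ S*V*V*V   [S → S * V]
S*V*V*V ⇒ S*V*V*V*V   [S → S * V]
S*V*V*V*V ⇒ V*V*V*V*V   [S → V]
V*V*V*V*V ⇒ x*V*V*V*V   [V → x]
x*V*V*V*V ⇒ x*x*V*V*V   [V → x]
x*x*V*V*V ⇒ x*x*x*V*V   [V → x]
x*x*x*V*V ⇒ x*x*x*x*V   [V → x]
x*x*x*x*V ⇒ x*x*x*x*x   [V → x]

S⇒S*V⇒S*V*V⇒S*V*V*V⇒S*V*V*V*V⇒V*V*V*V*V⇒x*V*V*V*V⇒x*x*V*V*V⇒x*x*x*V*V⇒x*x*x*x*V⇒x*x*x*x*x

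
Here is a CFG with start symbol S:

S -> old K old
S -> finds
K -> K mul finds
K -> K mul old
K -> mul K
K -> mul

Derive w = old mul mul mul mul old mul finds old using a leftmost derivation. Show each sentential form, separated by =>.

S => old K old => old K mul finds old => old mul K mul finds old => old mul mul K mul finds old => old mul mul K mul old mul finds old => old mul mul mul mul old mul finds old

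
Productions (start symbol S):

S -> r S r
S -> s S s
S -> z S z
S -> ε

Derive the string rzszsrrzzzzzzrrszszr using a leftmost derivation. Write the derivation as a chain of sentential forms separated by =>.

S=>rSr=>rzSzr=>rzsSszr=>rzszSzszr=>rzszsSszszr=>rzszsrSrszszr=>rzszsrrSrrszszr=>rzszsrrzSzrrszszr=>rzszsrrzzSzzrrszszr=>rzszsrrzzzSzzzrrszszr=>rzszsrrzzzzzzrrszszr

S => rSr   [S -> r S r]
rSr => rzSzr   [S -> z S z]
rzSzr => rzsSszr   [S -> s S s]
rzsSszr => rzszSzszr   [S -> z S z]
rzszSzszr => rzszsSszszr   [S -> s S s]
rzszsSszszr => rzszsrSrszszr   [S -> r S r]
rzszsrSrszszr => rzszsrrSrrszszr   [S -> r S r]
rzszsrrSrrszszr => rzszsrrzSzrrszszr   [S -> z S z]
rzszsrrzSzrrszszr => rzszsrrzzSzzrrszszr   [S -> z S z]
rzszsrrzzSzzrrszszr => rzszsrrzzzSzzzrrszszr   [S -> z S z]
rzszsrrzzzSzzzrrszszr => rzszsrrzzzzzzrrszszr   [S -> ε]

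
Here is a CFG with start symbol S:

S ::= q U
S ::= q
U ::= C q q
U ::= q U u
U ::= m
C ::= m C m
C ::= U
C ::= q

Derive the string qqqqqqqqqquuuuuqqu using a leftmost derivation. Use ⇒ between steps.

S ⇒ qU   [S ::= q U]
qU ⇒ qqUu   [U ::= q U u]
qqUu ⇒ qqCqqu   [U ::= C q q]
qqCqqu ⇒ qqUqqu   [C ::= U]
qqUqqu ⇒ qqqUuqqu   [U ::= q U u]
qqqUuqqu ⇒ qqqqUuuqqu   [U ::= q U u]
qqqqUuuqqu ⇒ qqqqqUuuuqqu   [U ::= q U u]
qqqqqUuuuqqu ⇒ qqqqqqUuuuuqqu   [U ::= q U u]
qqqqqqUuuuuqqu ⇒ qqqqqqqUuuuuuqqu   [U ::= q U u]
qqqqqqqUuuuuuqqu ⇒ qqqqqqqCqquuuuuqqu   [U ::= C q q]
qqqqqqqCqquuuuuqqu ⇒ qqqqqqqqqquuuuuqqu   [C ::= q]

S⇒qU⇒qqUu⇒qqCqqu⇒qqUqqu⇒qqqUuqqu⇒qqqqUuuqqu⇒qqqqqUuuuqqu⇒qqqqqqUuuuuqqu⇒qqqqqqqUuuuuuqqu⇒qqqqqqqCqquuuuuqqu⇒qqqqqqqqqquuuuuqqu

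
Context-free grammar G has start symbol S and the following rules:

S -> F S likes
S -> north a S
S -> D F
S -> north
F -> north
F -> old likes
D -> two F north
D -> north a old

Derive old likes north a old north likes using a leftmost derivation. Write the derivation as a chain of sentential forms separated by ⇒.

S ⇒ F S likes   [S -> F S likes]
F S likes ⇒ old likes S likes   [F -> old likes]
old likes S likes ⇒ old likes D F likes   [S -> D F]
old likes D F likes ⇒ old likes north a old F likes   [D -> north a old]
old likes north a old F likes ⇒ old likes north a old north likes   [F -> north]

S ⇒ F S likes ⇒ old likes S likes ⇒ old likes D F likes ⇒ old likes north a old F likes ⇒ old likes north a old north likes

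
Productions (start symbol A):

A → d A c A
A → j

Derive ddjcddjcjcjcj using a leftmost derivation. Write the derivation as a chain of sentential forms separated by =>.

A => dAcA   [A → d A c A]
dAcA => ddAcAcA   [A → d A c A]
ddAcAcA => ddjcAcA   [A → j]
ddjcAcA => ddjcdAcAcA   [A → d A c A]
ddjcdAcAcA => ddjcddAcAcAcA   [A → d A c A]
ddjcddAcAcAcA => ddjcddjcAcAcA   [A → j]
ddjcddjcAcAcA => ddjcddjcjcAcA   [A → j]
ddjcddjcjcAcA => ddjcddjcjcjcA   [A → j]
ddjcddjcjcjcA => ddjcddjcjcjcj   [A → j]

A => dAcA => ddAcAcA => ddjcAcA => ddjcdAcAcA => ddjcddAcAcAcA => ddjcddjcAcAcA => ddjcddjcjcAcA => ddjcddjcjcjcA => ddjcddjcjcjcj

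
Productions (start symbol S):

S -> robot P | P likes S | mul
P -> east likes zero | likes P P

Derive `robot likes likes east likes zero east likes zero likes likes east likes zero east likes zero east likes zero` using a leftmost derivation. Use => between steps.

S => robot P => robot likes P P => robot likes likes P P P => robot likes likes east likes zero P P => robot likes likes east likes zero east likes zero P => robot likes likes east likes zero east likes zero likes P P => robot likes likes east likes zero east likes zero likes likes P P P => robot likes likes east likes zero east likes zero likes likes east likes zero P P => robot likes likes east likes zero east likes zero likes likes east likes zero east likes zero P => robot likes likes east likes zero east likes zero likes likes east likes zero east likes zero east likes zero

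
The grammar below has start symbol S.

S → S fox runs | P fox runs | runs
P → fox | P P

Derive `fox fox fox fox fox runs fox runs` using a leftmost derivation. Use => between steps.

S => S fox runs   [S → S fox runs]
S fox runs => P fox runs fox runs   [S → P fox runs]
P fox runs fox runs => P P fox runs fox runs   [P → P P]
P P fox runs fox runs => P P P fox runs fox runs   [P → P P]
P P P fox runs fox runs => fox P P fox runs fox runs   [P → fox]
fox P P fox runs fox runs => fox P P P fox runs fox runs   [P → P P]
fox P P P fox runs fox runs => fox fox P P fox runs fox runs   [P → fox]
fox fox P P fox runs fox runs => fox fox fox P fox runs fox runs   [P → fox]
fox fox fox P fox runs fox runs => fox fox fox fox fox runs fox runs   [P → fox]

S => S fox runs => P fox runs fox runs => P P fox runs fox runs => P P P fox runs fox runs => fox P P fox runs fox runs => fox P P P fox runs fox runs => fox fox P P fox runs fox runs => fox fox fox P fox runs fox runs => fox fox fox fox fox runs fox runs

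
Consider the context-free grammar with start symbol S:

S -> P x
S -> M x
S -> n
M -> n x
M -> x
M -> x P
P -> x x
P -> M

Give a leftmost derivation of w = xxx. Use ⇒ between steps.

S ⇒ Px ⇒ Mx ⇒ xPx ⇒ xMx ⇒ xxx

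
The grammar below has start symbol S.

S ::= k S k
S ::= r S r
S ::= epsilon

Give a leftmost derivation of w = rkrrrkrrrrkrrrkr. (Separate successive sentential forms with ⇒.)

S ⇒ rSr ⇒ rkSkr ⇒ rkrSrkr ⇒ rkrrSrrkr ⇒ rkrrrSrrrkr ⇒ rkrrrkSkrrrkr ⇒ rkrrrkrSrkrrrkr ⇒ rkrrrkrrSrrkrrrkr ⇒ rkrrrkrrrrkrrrkr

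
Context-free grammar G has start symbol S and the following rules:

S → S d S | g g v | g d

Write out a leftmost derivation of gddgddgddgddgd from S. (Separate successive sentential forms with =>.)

S => SdS => SdSdS => SdSdSdS => gddSdSdS => gddSdSdSdS => gddgddSdSdS => gddgddgddSdS => gddgddgddgddS => gddgddgddgddgd

S => SdS   [S → S d S]
SdS => SdSdS   [S → S d S]
SdSdS => SdSdSdS   [S → S d S]
SdSdSdS => gddSdSdS   [S → g d]
gddSdSdS => gddSdSdSdS   [S → S d S]
gddSdSdSdS => gddgddSdSdS   [S → g d]
gddgddSdSdS => gddgddgddSdS   [S → g d]
gddgddgddSdS => gddgddgddgddS   [S → g d]
gddgddgddgddS => gddgddgddgddgd   [S → g d]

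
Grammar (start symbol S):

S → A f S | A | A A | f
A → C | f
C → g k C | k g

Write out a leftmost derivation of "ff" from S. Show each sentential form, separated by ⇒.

S⇒AA⇒fA⇒ff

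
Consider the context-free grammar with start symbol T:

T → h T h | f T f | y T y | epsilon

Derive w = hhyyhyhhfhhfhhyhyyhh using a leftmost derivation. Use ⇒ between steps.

T ⇒ hTh   [T → h T h]
hTh ⇒ hhThh   [T → h T h]
hhThh ⇒ hhyTyhh   [T → y T y]
hhyTyhh ⇒ hhyyTyyhh   [T → y T y]
hhyyTyyhh ⇒ hhyyhThyyhh   [T → h T h]
hhyyhThyyhh ⇒ hhyyhyTyhyyhh   [T → y T y]
hhyyhyTyhyyhh ⇒ hhyyhyhThyhyyhh   [T → h T h]
hhyyhyhThyhyyhh ⇒ hhyyhyhhThhyhyyhh   [T → h T h]
hhyyhyhhThhyhyyhh ⇒ hhyyhyhhfTfhhyhyyhh   [T → f T f]
hhyyhyhhfTfhhyhyyhh ⇒ hhyyhyhhfhThfhhyhyyhh   [T → h T h]
hhyyhyhhfhThfhhyhyyhh ⇒ hhyyhyhhfhhfhhyhyyhh   [T → epsilon]

T ⇒ hTh ⇒ hhThh ⇒ hhyTyhh ⇒ hhyyTyyhh ⇒ hhyyhThyyhh ⇒ hhyyhyTyhyyhh ⇒ hhyyhyhThyhyyhh ⇒ hhyyhyhhThhyhyyhh ⇒ hhyyhyhhfTfhhyhyyhh ⇒ hhyyhyhhfhThfhhyhyyhh ⇒ hhyyhyhhfhhfhhyhyyhh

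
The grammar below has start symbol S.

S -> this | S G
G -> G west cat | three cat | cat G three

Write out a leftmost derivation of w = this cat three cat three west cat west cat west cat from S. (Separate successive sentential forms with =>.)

S => S G => this G => this G west cat => this G west cat west cat => this G west cat west cat west cat => this cat G three west cat west cat west cat => this cat three cat three west cat west cat west cat

S => S G   [S -> S G]
S G => this G   [S -> this]
this G => this G west cat   [G -> G west cat]
this G west cat => this G west cat west cat   [G -> G west cat]
this G west cat west cat => this G west cat west cat west cat   [G -> G west cat]
this G west cat west cat west cat => this cat G three west cat west cat west cat   [G -> cat G three]
this cat G three west cat west cat west cat => this cat three cat three west cat west cat west cat   [G -> three cat]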